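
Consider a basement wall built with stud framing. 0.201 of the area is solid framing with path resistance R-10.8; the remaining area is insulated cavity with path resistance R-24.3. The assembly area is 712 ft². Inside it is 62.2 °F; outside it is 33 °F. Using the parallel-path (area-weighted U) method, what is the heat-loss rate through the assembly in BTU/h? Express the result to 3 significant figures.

1070 BTU/h

U_eff = 0.799/24.3 + 0.201/10.8 = 0.03288 + 0.01861 = 0.05149
R_eff = 1/U_eff = 19.42 ft²·°F·h/BTU
Q = 712 × (62.2 − 33) / 19.42 = 1071 BTU/h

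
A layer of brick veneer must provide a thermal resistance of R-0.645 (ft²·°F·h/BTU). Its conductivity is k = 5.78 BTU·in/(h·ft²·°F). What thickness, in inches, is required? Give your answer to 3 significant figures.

3.73 in

L = R × k = 0.645 × 5.78 = 3.728 in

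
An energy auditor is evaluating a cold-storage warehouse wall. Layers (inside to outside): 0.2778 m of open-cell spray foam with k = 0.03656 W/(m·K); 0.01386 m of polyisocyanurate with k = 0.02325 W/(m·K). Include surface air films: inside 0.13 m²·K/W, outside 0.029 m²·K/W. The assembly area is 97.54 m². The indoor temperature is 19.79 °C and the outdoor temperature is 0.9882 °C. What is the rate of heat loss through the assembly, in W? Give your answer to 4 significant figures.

219.5 W

0.2778/0.03656 = 7.5985
0.01386/0.02325 = 0.59613
R_total = 0.13 + 7.5985 + 0.59613 + 0.029 = 8.3536 m²·K/W
Q = A·ΔT/R = 97.54 × (19.79 − 0.9882) / 8.3536 = 219.54 W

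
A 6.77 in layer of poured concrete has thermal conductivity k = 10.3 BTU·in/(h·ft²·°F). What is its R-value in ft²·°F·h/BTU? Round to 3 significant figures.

0.657 ft²·°F·h/BTU

R = L/k = 6.77/10.3 = 0.6573 ft²·°F·h/BTU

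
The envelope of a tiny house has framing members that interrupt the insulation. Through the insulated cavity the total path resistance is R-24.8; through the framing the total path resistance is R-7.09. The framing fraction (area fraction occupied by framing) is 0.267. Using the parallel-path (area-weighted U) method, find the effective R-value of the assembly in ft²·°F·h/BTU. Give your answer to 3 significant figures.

U_eff = 0.733/24.8 + 0.267/7.09 = 0.02956 + 0.03766 = 0.06722
R_eff = 1/U_eff = 14.88 ft²·°F·h/BTU

14.9 ft²·°F·h/BTU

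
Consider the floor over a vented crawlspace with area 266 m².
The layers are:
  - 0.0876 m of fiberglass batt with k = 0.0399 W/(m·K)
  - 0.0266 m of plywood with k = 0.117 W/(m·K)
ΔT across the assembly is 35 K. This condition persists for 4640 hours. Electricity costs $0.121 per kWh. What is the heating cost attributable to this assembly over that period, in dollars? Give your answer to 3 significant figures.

2160 dollars

0.0876/0.0399 = 2.195
0.0266/0.117 = 0.2274
R_total = 2.195 + 0.2274 = 2.423 m²·K/W
Q = 266 × 35 / 2.423 = 3843 W
E = 3843 W × 4640 h / 1000 = 17830 kWh
Cost = 17830 × 0.121 = $2157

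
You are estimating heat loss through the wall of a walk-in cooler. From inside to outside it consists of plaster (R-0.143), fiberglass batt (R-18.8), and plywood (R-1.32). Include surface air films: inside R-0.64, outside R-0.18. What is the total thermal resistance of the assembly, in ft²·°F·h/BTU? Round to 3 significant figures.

R_total = 0.64 + 0.143 + 18.8 + 1.32 + 0.18 = 21.08 ft²·°F·h/BTU

21.1 ft²·°F·h/BTU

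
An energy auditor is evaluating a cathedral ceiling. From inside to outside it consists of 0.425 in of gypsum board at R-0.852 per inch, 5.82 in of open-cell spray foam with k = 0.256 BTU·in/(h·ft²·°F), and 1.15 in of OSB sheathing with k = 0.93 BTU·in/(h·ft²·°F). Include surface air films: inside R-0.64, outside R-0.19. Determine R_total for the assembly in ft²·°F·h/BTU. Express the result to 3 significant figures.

0.425 × 0.852 = 0.3621
5.82/0.256 = 22.73
1.15/0.93 = 1.237
R_total = 0.64 + 0.3621 + 22.73 + 1.237 + 0.19 = 25.16 ft²·°F·h/BTU

25.2 ft²·°F·h/BTU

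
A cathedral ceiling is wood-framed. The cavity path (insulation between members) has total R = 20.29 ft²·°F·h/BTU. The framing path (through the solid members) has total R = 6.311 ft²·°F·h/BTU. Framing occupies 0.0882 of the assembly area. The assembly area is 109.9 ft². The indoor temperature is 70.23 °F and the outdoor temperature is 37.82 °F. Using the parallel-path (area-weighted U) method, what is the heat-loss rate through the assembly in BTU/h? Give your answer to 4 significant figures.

209.8 BTU/h

U_eff = 0.9118/20.29 + 0.0882/6.311 = 0.044938 + 0.013976 = 0.058914
R_eff = 1/U_eff = 16.974 ft²·°F·h/BTU
Q = 109.9 × (70.23 − 37.82) / 16.974 = 209.84 BTU/h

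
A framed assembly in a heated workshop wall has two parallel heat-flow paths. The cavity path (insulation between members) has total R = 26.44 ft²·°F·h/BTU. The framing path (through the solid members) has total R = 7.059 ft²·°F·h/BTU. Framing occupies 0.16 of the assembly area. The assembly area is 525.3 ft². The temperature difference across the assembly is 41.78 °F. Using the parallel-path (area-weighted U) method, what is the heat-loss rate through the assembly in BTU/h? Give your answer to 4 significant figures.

U_eff = 0.84/26.44 + 0.16/7.059 = 0.03177 + 0.022666 = 0.054436
R_eff = 1/U_eff = 18.37 ft²·°F·h/BTU
Q = 525.3 × 41.78 / 18.37 = 1194.7 BTU/h

1195 BTU/h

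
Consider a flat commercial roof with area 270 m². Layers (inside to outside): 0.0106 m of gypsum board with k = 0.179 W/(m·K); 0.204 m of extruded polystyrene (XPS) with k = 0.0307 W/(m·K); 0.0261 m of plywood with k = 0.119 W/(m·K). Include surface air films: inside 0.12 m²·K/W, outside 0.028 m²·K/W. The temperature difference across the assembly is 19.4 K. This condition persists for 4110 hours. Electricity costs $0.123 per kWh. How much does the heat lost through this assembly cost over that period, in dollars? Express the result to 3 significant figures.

0.0106/0.179 = 0.05922
0.204/0.0307 = 6.645
0.0261/0.119 = 0.2193
R_total = 0.12 + 0.05922 + 6.645 + 0.2193 + 0.028 = 7.071 m²·K/W
Q = 270 × 19.4 / 7.071 = 740.7 W
E = 740.7 W × 4110 h / 1000 = 3044 kWh
Cost = 3044 × 0.123 = $374.5

374 dollars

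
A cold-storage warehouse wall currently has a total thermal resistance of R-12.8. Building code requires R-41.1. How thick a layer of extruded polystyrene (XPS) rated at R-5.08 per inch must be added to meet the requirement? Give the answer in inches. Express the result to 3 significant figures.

ΔR = 41.1 − 12.8 = 28.3 ft²·°F·h/BTU
L = ΔR / (R/in) = 28.3/5.08 = 5.571 in

5.57 in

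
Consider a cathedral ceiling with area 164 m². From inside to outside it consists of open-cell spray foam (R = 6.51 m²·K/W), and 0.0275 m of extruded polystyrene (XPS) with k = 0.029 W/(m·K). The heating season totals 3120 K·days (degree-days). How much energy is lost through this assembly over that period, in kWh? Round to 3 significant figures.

1650 kWh

0.0275/0.029 = 0.9483
R_total = 6.51 + 0.9483 = 7.458 m²·K/W
E = A × HDD × 24 / R / 1000 = 164 × 3120 × 24 / 7.458 / 1000 = 1647 kWh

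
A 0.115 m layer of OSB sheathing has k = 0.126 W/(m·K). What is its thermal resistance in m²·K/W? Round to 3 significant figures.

0.913 m²·K/W

R = L/k = 0.115/0.126 = 0.9127 m²·K/W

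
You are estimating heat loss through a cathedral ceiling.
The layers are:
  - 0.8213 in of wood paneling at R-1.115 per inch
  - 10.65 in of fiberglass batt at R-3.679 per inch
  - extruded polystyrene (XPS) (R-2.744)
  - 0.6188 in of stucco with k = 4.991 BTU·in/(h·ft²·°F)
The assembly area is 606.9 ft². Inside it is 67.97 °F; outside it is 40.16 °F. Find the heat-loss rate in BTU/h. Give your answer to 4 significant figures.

392.8 BTU/h

0.8213 × 1.115 = 0.91575
10.65 × 3.679 = 39.181
0.6188/4.991 = 0.12398
R_total = 0.91575 + 39.181 + 2.744 + 0.12398 = 42.965 ft²·°F·h/BTU
Q = A·ΔT/R = 606.9 × (67.97 − 40.16) / 42.965 = 392.83 BTU/h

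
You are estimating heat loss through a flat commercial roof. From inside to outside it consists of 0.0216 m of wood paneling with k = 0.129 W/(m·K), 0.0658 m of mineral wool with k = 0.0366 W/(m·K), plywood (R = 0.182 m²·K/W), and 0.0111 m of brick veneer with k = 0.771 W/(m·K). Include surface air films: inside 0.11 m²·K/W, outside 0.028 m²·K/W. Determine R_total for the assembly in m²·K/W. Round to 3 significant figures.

0.0216/0.129 = 0.1674
0.0658/0.0366 = 1.798
0.0111/0.771 = 0.0144
R_total = 0.11 + 0.1674 + 1.798 + 0.182 + 0.0144 + 0.028 = 2.3 m²·K/W

2.30 m²·K/W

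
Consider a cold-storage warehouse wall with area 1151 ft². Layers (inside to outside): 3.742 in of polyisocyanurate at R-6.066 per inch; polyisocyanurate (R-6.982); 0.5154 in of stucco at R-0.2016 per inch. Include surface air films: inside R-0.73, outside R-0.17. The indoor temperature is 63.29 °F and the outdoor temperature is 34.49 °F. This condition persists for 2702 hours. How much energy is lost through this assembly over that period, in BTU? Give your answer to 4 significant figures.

2919000 BTU

3.742 × 6.066 = 22.699
0.5154 × 0.2016 = 0.1039
R_total = 0.73 + 22.699 + 6.982 + 0.1039 + 0.17 = 30.685 ft²·°F·h/BTU
Q = 1151 × (63.29 − 34.49) / 30.685 = 1080.3 BTU/h
E = 1080.3 × 2702 = 2919000 BTU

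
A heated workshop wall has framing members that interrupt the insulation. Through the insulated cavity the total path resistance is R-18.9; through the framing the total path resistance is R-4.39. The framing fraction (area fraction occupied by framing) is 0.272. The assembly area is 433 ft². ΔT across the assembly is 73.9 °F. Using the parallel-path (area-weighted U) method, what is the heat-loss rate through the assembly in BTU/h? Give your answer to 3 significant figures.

3220 BTU/h

U_eff = 0.728/18.9 + 0.272/4.39 = 0.03852 + 0.06196 = 0.1005
R_eff = 1/U_eff = 9.952 ft²·°F·h/BTU
Q = 433 × 73.9 / 9.952 = 3215 BTU/h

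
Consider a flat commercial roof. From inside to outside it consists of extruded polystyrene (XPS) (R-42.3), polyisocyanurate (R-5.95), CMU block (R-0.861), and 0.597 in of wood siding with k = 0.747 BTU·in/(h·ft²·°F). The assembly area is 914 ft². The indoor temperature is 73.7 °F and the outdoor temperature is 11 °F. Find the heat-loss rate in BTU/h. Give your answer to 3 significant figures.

1150 BTU/h

0.597/0.747 = 0.7992
R_total = 42.3 + 5.95 + 0.861 + 0.7992 = 49.91 ft²·°F·h/BTU
Q = A·ΔT/R = 914 × (73.7 − 11) / 49.91 = 1148 BTU/h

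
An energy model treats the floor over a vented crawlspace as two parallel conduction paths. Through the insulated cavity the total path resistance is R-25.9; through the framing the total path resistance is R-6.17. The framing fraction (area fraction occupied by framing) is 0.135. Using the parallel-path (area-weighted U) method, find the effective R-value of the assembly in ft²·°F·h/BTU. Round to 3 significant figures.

U_eff = 0.865/25.9 + 0.135/6.17 = 0.0334 + 0.02188 = 0.05528
R_eff = 1/U_eff = 18.09 ft²·°F·h/BTU

18.1 ft²·°F·h/BTU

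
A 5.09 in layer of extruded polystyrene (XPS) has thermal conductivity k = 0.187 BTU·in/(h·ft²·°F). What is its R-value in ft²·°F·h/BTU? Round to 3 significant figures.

R = L/k = 5.09/0.187 = 27.22 ft²·°F·h/BTU

27.2 ft²·°F·h/BTU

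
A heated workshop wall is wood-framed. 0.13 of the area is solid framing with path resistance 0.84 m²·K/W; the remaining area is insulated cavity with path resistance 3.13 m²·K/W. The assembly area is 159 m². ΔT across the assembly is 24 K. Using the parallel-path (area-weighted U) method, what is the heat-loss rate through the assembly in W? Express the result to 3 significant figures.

U_eff = 0.87/3.13 + 0.13/0.84 = 0.278 + 0.1548 = 0.4327
R_eff = 1/U_eff = 2.311 m²·K/W
Q = 159 × 24 / 2.311 = 1651 W

1650 W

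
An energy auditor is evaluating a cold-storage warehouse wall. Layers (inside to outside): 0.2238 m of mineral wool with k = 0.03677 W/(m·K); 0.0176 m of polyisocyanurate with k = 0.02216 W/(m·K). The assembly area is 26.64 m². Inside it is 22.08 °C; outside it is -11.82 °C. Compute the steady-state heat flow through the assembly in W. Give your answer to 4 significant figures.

0.2238/0.03677 = 6.0865
0.0176/0.02216 = 0.79422
R_total = 6.0865 + 0.79422 = 6.8807 m²·K/W
Q = A·ΔT/R = 26.64 × (22.08 − (-11.82)) / 6.8807 = 131.25 W

131.3 W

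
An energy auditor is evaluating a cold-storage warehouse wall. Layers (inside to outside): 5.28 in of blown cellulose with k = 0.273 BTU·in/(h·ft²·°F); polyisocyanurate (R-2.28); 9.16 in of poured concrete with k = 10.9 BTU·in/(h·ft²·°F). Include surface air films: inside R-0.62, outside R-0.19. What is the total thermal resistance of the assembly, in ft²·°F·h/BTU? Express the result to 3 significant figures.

23.3 ft²·°F·h/BTU

5.28/0.273 = 19.34
9.16/10.9 = 0.8404
R_total = 0.62 + 19.34 + 2.28 + 0.8404 + 0.19 = 23.27 ft²·°F·h/BTU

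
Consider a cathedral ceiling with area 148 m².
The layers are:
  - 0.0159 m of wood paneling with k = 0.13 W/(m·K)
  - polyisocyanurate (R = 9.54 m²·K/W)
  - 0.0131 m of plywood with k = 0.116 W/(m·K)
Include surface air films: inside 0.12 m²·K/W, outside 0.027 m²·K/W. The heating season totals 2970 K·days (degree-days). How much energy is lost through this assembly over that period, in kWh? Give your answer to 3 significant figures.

0.0159/0.13 = 0.1223
0.0131/0.116 = 0.1129
R_total = 0.12 + 0.1223 + 9.54 + 0.1129 + 0.027 = 9.922 m²·K/W
E = A × HDD × 24 / R / 1000 = 148 × 2970 × 24 / 9.922 / 1000 = 1063 kWh

1060 kWh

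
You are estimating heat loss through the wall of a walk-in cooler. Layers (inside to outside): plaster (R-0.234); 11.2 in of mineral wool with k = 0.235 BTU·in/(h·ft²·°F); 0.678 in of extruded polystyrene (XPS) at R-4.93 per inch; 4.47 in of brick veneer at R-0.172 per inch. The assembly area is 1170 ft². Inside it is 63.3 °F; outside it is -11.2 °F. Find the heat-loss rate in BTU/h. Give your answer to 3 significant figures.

1680 BTU/h

11.2/0.235 = 47.66
0.678 × 4.93 = 3.343
4.47 × 0.172 = 0.7688
R_total = 0.234 + 47.66 + 3.343 + 0.7688 = 52 ft²·°F·h/BTU
Q = A·ΔT/R = 1170 × (63.3 − (-11.2)) / 52 = 1676 BTU/h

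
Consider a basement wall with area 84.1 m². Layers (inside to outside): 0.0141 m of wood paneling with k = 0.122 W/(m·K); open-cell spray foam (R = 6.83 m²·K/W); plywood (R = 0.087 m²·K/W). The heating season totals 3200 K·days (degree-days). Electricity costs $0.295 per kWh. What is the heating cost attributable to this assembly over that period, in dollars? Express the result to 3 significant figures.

271 dollars

0.0141/0.122 = 0.1156
R_total = 0.1156 + 6.83 + 0.087 = 7.033 m²·K/W
E = A × HDD × 24 / R / 1000 = 84.1 × 3200 × 24 / 7.033 / 1000 = 918.4 kWh
Cost = 918.4 × 0.295 = $270.9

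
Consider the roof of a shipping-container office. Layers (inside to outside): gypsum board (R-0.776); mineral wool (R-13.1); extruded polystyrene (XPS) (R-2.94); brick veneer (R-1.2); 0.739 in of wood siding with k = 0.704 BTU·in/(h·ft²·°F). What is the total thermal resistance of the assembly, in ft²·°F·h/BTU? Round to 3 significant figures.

0.739/0.704 = 1.05
R_total = 0.776 + 13.1 + 2.94 + 1.2 + 1.05 = 19.07 ft²·°F·h/BTU

19.1 ft²·°F·h/BTU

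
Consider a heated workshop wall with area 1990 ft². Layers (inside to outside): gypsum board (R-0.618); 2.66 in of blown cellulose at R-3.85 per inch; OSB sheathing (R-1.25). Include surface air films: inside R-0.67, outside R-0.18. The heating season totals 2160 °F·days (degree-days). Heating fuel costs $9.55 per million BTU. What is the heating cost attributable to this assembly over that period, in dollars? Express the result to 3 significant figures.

2.66 × 3.85 = 10.24
R_total = 0.67 + 0.618 + 10.24 + 1.25 + 0.18 = 12.96 ft²·°F·h/BTU
E = A × HDD × 24 / R = 1990 × 2160 × 24 / 12.96 = 7961000 BTU
Cost = 7961000/10⁶ × 9.55 = $76.02

76.0 dollars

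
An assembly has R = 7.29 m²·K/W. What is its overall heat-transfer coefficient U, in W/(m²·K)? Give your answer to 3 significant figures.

0.137 W/(m²·K)

U = 1/R = 1/7.29 = 0.1372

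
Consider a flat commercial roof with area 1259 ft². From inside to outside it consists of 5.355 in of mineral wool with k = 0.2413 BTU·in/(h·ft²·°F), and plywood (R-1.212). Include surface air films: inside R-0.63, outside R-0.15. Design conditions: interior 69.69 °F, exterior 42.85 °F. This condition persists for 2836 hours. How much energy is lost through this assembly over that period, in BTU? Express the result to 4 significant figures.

3963000 BTU

5.355/0.2413 = 22.192
R_total = 0.63 + 22.192 + 1.212 + 0.15 = 24.184 ft²·°F·h/BTU
Q = 1259 × (69.69 − 42.85) / 24.184 = 1397.3 BTU/h
E = 1397.3 × 2836 = 3962600 BTU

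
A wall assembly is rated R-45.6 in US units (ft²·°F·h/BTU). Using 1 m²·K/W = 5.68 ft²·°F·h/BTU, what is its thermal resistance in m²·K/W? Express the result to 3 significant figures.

R_SI = 45.6/5.68 = 8.028

8.03 m²·K/W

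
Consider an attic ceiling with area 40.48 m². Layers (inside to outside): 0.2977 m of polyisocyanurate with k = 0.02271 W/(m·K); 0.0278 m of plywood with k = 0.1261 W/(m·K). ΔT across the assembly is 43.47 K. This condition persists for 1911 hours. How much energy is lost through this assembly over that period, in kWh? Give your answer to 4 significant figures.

252.3 kWh

0.2977/0.02271 = 13.109
0.0278/0.1261 = 0.22046
R_total = 13.109 + 0.22046 = 13.329 m²·K/W
Q = 40.48 × 43.47 / 13.329 = 132.02 W
E = 132.02 W × 1911 h / 1000 = 252.28 kWh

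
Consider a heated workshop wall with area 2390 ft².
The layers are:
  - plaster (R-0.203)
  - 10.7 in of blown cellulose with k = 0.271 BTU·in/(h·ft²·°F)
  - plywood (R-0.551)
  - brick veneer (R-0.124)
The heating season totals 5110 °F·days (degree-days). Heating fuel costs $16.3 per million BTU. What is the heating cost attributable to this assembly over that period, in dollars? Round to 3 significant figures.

118 dollars

10.7/0.271 = 39.48
R_total = 0.203 + 39.48 + 0.551 + 0.124 = 40.36 ft²·°F·h/BTU
E = A × HDD × 24 / R = 2390 × 5110 × 24 / 40.36 = 7262000 BTU
Cost = 7262000/10⁶ × 16.3 = $118.4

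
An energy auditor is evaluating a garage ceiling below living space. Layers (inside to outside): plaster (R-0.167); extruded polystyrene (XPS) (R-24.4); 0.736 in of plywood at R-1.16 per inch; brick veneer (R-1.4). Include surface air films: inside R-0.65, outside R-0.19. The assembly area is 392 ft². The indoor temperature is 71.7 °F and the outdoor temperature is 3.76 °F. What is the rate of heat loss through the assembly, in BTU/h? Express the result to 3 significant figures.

0.736 × 1.16 = 0.8538
R_total = 0.65 + 0.167 + 24.4 + 0.8538 + 1.4 + 0.19 = 27.66 ft²·°F·h/BTU
Q = A·ΔT/R = 392 × (71.7 − 3.76) / 27.66 = 962.8 BTU/h

963 BTU/h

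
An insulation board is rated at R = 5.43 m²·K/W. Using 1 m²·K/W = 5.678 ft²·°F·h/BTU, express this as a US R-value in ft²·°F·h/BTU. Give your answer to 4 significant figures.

R_US = 5.43 × 5.678 = 30.832

30.83 ft²·°F·h/BTU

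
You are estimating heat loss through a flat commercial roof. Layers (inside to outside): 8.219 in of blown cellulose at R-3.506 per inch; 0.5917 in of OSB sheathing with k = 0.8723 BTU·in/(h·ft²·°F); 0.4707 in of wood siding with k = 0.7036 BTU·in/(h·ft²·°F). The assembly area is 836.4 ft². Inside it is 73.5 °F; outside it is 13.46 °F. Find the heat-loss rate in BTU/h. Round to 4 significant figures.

8.219 × 3.506 = 28.816
0.5917/0.8723 = 0.67832
0.4707/0.7036 = 0.66899
R_total = 28.816 + 0.67832 + 0.66899 = 30.163 ft²·°F·h/BTU
Q = A·ΔT/R = 836.4 × (73.5 − 13.46) / 30.163 = 1664.9 BTU/h

1665 BTU/h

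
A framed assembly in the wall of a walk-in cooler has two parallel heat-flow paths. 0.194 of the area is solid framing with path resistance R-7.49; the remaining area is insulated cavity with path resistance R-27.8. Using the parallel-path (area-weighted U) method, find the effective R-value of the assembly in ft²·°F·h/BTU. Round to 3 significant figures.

18.2 ft²·°F·h/BTU

U_eff = 0.806/27.8 + 0.194/7.49 = 0.02899 + 0.0259 = 0.05489
R_eff = 1/U_eff = 18.22 ft²·°F·h/BTU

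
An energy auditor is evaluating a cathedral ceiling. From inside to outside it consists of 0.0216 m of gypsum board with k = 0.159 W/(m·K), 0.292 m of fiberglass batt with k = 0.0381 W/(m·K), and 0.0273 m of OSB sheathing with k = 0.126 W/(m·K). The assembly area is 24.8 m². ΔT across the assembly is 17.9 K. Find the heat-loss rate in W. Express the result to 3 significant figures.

0.0216/0.159 = 0.1358
0.292/0.0381 = 7.664
0.0273/0.126 = 0.2167
R_total = 0.1358 + 7.664 + 0.2167 = 8.017 m²·K/W
Q = A·ΔT/R = 24.8 × 17.9 / 8.017 = 55.38 W

55.4 W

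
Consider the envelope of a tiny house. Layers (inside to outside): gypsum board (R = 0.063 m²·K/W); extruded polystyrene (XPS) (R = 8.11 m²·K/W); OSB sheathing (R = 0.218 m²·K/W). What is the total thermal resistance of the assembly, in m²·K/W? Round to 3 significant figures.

8.39 m²·K/W

R_total = 0.063 + 8.11 + 0.218 = 8.391 m²·K/W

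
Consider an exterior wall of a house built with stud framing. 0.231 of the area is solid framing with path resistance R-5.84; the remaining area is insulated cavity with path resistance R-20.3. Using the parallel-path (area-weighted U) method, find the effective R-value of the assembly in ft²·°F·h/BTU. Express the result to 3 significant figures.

12.9 ft²·°F·h/BTU

U_eff = 0.769/20.3 + 0.231/5.84 = 0.03788 + 0.03955 = 0.07744
R_eff = 1/U_eff = 12.91 ft²·°F·h/BTU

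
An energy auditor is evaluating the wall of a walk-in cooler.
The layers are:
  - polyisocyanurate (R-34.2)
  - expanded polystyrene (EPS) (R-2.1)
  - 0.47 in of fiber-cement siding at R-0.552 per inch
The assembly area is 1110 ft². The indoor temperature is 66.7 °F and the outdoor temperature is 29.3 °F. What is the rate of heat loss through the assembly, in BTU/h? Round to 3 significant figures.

1140 BTU/h

0.47 × 0.552 = 0.2594
R_total = 34.2 + 2.1 + 0.2594 = 36.56 ft²·°F·h/BTU
Q = A·ΔT/R = 1110 × (66.7 − 29.3) / 36.56 = 1136 BTU/h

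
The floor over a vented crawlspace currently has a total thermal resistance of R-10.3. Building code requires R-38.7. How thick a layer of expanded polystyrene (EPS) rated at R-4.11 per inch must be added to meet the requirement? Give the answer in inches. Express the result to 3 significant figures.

ΔR = 38.7 − 10.3 = 28.4 ft²·°F·h/BTU
L = ΔR / (R/in) = 28.4/4.11 = 6.91 in

6.91 in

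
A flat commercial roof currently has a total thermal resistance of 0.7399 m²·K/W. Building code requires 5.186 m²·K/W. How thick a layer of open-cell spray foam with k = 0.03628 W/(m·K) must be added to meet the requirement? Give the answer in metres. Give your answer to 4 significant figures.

0.1613 m

ΔR = 5.186 − 0.7399 = 4.4461 m²·K/W
L = ΔR × k = 4.4461 × 0.03628 = 0.1613 m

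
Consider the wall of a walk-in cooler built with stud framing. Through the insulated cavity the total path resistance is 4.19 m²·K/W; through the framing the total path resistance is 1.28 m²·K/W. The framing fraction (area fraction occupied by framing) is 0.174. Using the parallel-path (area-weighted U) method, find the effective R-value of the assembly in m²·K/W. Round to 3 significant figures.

U_eff = 0.826/4.19 + 0.174/1.28 = 0.1971 + 0.1359 = 0.3331
R_eff = 1/U_eff = 3.002 m²·K/W

3.00 m²·K/W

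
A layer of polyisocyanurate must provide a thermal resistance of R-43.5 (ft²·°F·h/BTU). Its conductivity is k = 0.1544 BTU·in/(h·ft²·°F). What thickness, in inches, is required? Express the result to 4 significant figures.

6.716 in

L = R × k = 43.5 × 0.1544 = 6.7164 in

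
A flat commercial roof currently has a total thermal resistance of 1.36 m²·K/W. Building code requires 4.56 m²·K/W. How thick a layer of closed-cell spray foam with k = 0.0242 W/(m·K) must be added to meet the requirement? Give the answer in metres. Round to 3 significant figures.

ΔR = 4.56 − 1.36 = 3.2 m²·K/W
L = ΔR × k = 3.2 × 0.0242 = 0.07744 m

0.0774 m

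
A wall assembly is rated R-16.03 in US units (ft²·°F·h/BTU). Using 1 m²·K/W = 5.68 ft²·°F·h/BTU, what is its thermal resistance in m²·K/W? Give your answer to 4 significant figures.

R_SI = 16.03/5.68 = 2.8222

2.822 m²·K/W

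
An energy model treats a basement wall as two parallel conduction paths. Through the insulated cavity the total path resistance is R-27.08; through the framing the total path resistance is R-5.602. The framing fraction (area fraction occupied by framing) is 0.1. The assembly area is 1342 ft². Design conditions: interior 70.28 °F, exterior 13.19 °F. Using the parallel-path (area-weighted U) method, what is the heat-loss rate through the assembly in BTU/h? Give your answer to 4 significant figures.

U_eff = 0.9/27.08 + 0.1/5.602 = 0.033235 + 0.017851 = 0.051086
R_eff = 1/U_eff = 19.575 ft²·°F·h/BTU
Q = 1342 × (70.28 − 13.19) / 19.575 = 3913.9 BTU/h

3914 BTU/h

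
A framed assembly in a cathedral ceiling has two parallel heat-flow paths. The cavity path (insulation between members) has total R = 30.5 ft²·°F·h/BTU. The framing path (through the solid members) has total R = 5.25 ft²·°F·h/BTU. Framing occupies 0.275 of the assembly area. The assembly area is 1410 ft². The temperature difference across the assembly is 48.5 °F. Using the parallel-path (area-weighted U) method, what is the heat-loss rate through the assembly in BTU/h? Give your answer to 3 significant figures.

5210 BTU/h

U_eff = 0.725/30.5 + 0.275/5.25 = 0.02377 + 0.05238 = 0.07615
R_eff = 1/U_eff = 13.13 ft²·°F·h/BTU
Q = 1410 × 48.5 / 13.13 = 5208 BTU/h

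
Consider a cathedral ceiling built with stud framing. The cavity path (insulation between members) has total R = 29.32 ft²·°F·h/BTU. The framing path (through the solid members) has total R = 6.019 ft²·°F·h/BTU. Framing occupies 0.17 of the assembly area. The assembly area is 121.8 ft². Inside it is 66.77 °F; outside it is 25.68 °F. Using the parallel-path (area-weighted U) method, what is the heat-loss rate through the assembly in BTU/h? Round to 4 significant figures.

U_eff = 0.83/29.32 + 0.17/6.019 = 0.028308 + 0.028244 = 0.056552
R_eff = 1/U_eff = 17.683 ft²·°F·h/BTU
Q = 121.8 × (66.77 − 25.68) / 17.683 = 283.03 BTU/h

283.0 BTU/h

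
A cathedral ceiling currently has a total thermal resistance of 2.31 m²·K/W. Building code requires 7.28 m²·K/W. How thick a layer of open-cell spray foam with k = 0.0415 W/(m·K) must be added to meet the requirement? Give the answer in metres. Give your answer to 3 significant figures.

ΔR = 7.28 − 2.31 = 4.97 m²·K/W
L = ΔR × k = 4.97 × 0.0415 = 0.2063 m

0.206 m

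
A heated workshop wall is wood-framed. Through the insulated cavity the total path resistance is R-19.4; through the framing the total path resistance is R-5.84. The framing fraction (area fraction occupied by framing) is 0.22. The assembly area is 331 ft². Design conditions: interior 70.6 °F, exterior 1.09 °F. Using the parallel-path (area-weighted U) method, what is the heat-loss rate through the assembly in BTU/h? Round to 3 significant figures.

U_eff = 0.78/19.4 + 0.22/5.84 = 0.04021 + 0.03767 = 0.07788
R_eff = 1/U_eff = 12.84 ft²·°F·h/BTU
Q = 331 × (70.6 − 1.09) / 12.84 = 1792 BTU/h

1790 BTU/h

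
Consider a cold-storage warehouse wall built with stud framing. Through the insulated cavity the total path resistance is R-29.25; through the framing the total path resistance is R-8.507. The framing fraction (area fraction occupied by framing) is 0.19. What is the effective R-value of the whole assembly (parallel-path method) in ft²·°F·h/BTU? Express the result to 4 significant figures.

U_eff = 0.81/29.25 + 0.19/8.507 = 0.027692 + 0.022335 = 0.050027
R_eff = 1/U_eff = 19.989 ft²·°F·h/BTU

19.99 ft²·°F·h/BTU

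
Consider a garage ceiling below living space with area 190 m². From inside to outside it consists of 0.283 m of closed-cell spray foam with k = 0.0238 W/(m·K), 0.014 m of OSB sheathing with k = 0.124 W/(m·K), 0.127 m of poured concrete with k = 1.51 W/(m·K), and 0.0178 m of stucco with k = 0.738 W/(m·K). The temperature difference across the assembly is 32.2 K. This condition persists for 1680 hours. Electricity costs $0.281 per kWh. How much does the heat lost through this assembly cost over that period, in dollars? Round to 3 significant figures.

238 dollars

0.283/0.0238 = 11.89
0.014/0.124 = 0.1129
0.127/1.51 = 0.08411
0.0178/0.738 = 0.02412
R_total = 11.89 + 0.1129 + 0.08411 + 0.02412 = 12.11 m²·K/W
Q = 190 × 32.2 / 12.11 = 505.1 W
E = 505.1 W × 1680 h / 1000 = 848.6 kWh
Cost = 848.6 × 0.281 = $238.5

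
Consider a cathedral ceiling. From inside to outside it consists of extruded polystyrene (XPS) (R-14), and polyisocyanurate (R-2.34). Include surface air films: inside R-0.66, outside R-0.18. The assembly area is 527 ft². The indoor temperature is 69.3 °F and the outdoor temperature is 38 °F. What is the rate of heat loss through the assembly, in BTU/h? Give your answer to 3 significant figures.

960 BTU/h

R_total = 0.66 + 14 + 2.34 + 0.18 = 17.18 ft²·°F·h/BTU
Q = A·ΔT/R = 527 × (69.3 − 38) / 17.18 = 960.1 BTU/h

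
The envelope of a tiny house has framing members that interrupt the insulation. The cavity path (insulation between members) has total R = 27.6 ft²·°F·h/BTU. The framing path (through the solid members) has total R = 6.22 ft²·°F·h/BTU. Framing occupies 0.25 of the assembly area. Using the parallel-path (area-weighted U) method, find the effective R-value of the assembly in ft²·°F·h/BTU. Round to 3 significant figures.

U_eff = 0.75/27.6 + 0.25/6.22 = 0.02717 + 0.04019 = 0.06737
R_eff = 1/U_eff = 14.84 ft²·°F·h/BTU

14.8 ft²·°F·h/BTU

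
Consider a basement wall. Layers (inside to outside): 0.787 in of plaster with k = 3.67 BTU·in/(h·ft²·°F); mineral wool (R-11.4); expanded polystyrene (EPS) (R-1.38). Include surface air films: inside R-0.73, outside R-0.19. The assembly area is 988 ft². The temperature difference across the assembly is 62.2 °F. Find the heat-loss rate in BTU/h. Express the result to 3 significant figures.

4420 BTU/h

0.787/3.67 = 0.2144
R_total = 0.73 + 0.2144 + 11.4 + 1.38 + 0.19 = 13.91 ft²·°F·h/BTU
Q = A·ΔT/R = 988 × 62.2 / 13.91 = 4417 BTU/h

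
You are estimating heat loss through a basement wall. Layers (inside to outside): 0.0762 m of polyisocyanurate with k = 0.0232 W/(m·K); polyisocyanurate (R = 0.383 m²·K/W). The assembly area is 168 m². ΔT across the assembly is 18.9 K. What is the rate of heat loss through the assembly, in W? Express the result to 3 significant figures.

0.0762/0.0232 = 3.284
R_total = 3.284 + 0.383 = 3.667 m²·K/W
Q = A·ΔT/R = 168 × 18.9 / 3.667 = 865.8 W

866 W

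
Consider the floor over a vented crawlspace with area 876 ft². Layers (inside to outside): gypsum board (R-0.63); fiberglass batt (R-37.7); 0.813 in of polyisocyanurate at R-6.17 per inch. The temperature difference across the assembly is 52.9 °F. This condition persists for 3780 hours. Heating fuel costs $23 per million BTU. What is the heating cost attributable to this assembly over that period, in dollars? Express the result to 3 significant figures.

92.9 dollars

0.813 × 6.17 = 5.016
R_total = 0.63 + 37.7 + 5.016 = 43.35 ft²·°F·h/BTU
Q = 876 × 52.9 / 43.35 = 1069 BTU/h
E = 1069 × 3780 = 4041000 BTU
Cost = 4041000/10⁶ × 23 = $92.95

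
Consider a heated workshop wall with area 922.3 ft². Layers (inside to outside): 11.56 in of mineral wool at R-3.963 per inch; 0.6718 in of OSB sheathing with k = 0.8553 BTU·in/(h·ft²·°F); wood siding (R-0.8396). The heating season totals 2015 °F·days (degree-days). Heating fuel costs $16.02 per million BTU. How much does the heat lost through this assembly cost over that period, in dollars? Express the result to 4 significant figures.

11.56 × 3.963 = 45.812
0.6718/0.8553 = 0.78546
R_total = 45.812 + 0.78546 + 0.8396 = 47.437 ft²·°F·h/BTU
E = A × HDD × 24 / R = 922.3 × 2015 × 24 / 47.437 = 940240 BTU
Cost = 940240/10⁶ × 16.02 = $15.063

15.06 dollars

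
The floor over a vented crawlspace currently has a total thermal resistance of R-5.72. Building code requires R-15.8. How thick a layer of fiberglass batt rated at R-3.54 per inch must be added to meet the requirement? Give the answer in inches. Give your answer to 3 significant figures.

2.85 in

ΔR = 15.8 − 5.72 = 10.08 ft²·°F·h/BTU
L = ΔR / (R/in) = 10.08/3.54 = 2.847 in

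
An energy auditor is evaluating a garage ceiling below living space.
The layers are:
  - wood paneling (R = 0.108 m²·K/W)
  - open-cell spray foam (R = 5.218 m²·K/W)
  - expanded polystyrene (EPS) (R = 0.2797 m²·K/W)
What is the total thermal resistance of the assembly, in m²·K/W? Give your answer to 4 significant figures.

5.606 m²·K/W

R_total = 0.108 + 5.218 + 0.2797 = 5.6057 m²·K/W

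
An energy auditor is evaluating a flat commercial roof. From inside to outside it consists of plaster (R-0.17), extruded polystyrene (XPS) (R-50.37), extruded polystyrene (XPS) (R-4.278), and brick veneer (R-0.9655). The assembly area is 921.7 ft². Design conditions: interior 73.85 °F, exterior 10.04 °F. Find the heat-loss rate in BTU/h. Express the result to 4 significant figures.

1054 BTU/h

R_total = 0.17 + 50.37 + 4.278 + 0.9655 = 55.783 ft²·°F·h/BTU
Q = A·ΔT/R = 921.7 × (73.85 − 10.04) / 55.783 = 1054.3 BTU/h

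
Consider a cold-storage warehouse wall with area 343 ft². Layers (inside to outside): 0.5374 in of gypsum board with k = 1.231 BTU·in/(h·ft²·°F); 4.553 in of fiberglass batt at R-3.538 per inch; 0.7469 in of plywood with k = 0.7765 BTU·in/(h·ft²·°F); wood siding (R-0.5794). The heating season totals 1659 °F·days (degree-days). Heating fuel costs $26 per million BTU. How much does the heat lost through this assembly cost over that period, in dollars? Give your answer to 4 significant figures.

19.63 dollars

0.5374/1.231 = 0.43656
4.553 × 3.538 = 16.109
0.7469/0.7765 = 0.96188
R_total = 0.43656 + 16.109 + 0.96188 + 0.5794 = 18.086 ft²·°F·h/BTU
E = A × HDD × 24 / R = 343 × 1659 × 24 / 18.086 = 755090 BTU
Cost = 755090/10⁶ × 26 = $19.632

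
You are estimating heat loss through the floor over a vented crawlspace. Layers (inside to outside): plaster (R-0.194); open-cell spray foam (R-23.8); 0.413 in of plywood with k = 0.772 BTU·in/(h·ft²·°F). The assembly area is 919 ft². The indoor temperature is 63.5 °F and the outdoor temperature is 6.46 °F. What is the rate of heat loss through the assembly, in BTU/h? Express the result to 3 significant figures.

2140 BTU/h

0.413/0.772 = 0.535
R_total = 0.194 + 23.8 + 0.535 = 24.53 ft²·°F·h/BTU
Q = A·ΔT/R = 919 × (63.5 − 6.46) / 24.53 = 2137 BTU/h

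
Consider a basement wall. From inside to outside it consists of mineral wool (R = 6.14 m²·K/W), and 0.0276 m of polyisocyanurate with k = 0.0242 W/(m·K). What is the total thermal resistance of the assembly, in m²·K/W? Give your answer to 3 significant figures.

7.28 m²·K/W

0.0276/0.0242 = 1.14
R_total = 6.14 + 1.14 = 7.28 m²·K/W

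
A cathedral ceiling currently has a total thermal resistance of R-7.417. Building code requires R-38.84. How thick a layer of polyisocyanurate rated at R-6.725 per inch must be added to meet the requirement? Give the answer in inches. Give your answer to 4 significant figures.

ΔR = 38.84 − 7.417 = 31.423 ft²·°F·h/BTU
L = ΔR / (R/in) = 31.423/6.725 = 4.6726 in

4.673 in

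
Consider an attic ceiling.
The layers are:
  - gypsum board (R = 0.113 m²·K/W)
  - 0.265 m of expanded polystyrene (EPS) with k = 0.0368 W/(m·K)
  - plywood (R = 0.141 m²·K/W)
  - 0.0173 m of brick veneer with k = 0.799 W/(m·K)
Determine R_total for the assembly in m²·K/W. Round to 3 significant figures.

7.48 m²·K/W

0.265/0.0368 = 7.201
0.0173/0.799 = 0.02165
R_total = 0.113 + 7.201 + 0.141 + 0.02165 = 7.477 m²·K/W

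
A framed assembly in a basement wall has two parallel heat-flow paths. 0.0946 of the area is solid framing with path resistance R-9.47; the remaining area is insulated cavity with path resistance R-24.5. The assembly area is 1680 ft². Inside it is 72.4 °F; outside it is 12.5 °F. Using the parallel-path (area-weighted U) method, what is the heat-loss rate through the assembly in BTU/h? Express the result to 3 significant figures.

U_eff = 0.9054/24.5 + 0.0946/9.47 = 0.03696 + 0.009989 = 0.04694
R_eff = 1/U_eff = 21.3 ft²·°F·h/BTU
Q = 1680 × (72.4 − 12.5) / 21.3 = 4724 BTU/h

4720 BTU/h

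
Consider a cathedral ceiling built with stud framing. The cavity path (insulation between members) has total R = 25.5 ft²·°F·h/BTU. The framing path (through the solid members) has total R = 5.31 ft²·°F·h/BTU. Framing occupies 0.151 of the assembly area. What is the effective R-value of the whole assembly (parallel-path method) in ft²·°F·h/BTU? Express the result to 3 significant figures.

16.2 ft²·°F·h/BTU

U_eff = 0.849/25.5 + 0.151/5.31 = 0.03329 + 0.02844 = 0.06173
R_eff = 1/U_eff = 16.2 ft²·°F·h/BTU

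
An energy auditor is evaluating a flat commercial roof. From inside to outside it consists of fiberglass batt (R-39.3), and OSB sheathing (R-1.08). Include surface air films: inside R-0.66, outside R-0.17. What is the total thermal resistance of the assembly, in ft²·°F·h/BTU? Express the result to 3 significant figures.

R_total = 0.66 + 39.3 + 1.08 + 0.17 = 41.21 ft²·°F·h/BTU

41.2 ft²·°F·h/BTU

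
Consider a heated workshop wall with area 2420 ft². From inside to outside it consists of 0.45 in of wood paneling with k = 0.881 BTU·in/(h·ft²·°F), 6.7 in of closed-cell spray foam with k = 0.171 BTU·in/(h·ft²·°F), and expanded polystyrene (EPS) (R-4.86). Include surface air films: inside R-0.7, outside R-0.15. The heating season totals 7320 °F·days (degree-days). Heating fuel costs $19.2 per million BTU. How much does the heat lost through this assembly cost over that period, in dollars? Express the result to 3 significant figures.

180 dollars

0.45/0.881 = 0.5108
6.7/0.171 = 39.18
R_total = 0.7 + 0.5108 + 39.18 + 4.86 + 0.15 = 45.4 ft²·°F·h/BTU
E = A × HDD × 24 / R = 2420 × 7320 × 24 / 45.4 = 9364000 BTU
Cost = 9364000/10⁶ × 19.2 = $179.8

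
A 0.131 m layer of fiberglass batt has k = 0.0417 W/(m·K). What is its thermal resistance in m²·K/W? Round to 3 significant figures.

3.14 m²·K/W

R = L/k = 0.131/0.0417 = 3.141 m²·K/W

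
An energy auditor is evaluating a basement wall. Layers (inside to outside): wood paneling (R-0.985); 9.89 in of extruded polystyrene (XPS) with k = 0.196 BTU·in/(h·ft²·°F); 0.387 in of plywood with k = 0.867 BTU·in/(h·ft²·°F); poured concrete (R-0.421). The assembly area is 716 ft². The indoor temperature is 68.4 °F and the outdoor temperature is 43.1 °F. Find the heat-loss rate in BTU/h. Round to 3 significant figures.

346 BTU/h

9.89/0.196 = 50.46
0.387/0.867 = 0.4464
R_total = 0.985 + 50.46 + 0.4464 + 0.421 = 52.31 ft²·°F·h/BTU
Q = A·ΔT/R = 716 × (68.4 − 43.1) / 52.31 = 346.3 BTU/h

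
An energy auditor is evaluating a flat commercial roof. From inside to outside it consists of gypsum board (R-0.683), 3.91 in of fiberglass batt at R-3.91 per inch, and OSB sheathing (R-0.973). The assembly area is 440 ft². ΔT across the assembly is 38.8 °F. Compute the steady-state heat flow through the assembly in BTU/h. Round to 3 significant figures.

1010 BTU/h

3.91 × 3.91 = 15.29
R_total = 0.683 + 15.29 + 0.973 = 16.94 ft²·°F·h/BTU
Q = A·ΔT/R = 440 × 38.8 / 16.94 = 1008 BTU/h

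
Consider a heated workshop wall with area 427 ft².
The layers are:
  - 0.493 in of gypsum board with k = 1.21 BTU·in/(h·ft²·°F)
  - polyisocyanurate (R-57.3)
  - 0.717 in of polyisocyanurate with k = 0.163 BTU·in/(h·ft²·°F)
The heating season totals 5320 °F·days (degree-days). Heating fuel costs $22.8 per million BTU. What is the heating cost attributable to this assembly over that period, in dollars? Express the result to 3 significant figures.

0.493/1.21 = 0.4074
0.717/0.163 = 4.399
R_total = 0.4074 + 57.3 + 4.399 = 62.11 ft²·°F·h/BTU
E = A × HDD × 24 / R = 427 × 5320 × 24 / 62.11 = 877800 BTU
Cost = 877800/10⁶ × 22.8 = $20.01

20.0 dollars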